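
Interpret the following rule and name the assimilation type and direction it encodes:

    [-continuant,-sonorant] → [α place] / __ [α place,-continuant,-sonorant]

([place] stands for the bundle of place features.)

The shared variable α links the value of the place features (abbreviated [place]) on the target to the same value on the neighbouring segment, so place is the feature that assimilates.
The conditioning segment sits to the right of the focus bar, meaning the trigger follows the segment that changes — regressive assimilation.

regressive place assimilation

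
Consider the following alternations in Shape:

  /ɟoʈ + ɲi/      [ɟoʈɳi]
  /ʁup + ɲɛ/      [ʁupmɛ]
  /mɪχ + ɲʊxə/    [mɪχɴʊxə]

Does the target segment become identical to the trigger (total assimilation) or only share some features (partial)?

Comparing underlying and surface forms, /ɲ/ → [ɳ] is the alternation; the neighbouring /ʈ/ is constant.
/ɲ/ is palatal while /ʈ/ is retroflex; the output [ɳ] is retroflex, matching the trigger — so the feature that spreads is place.
Manner and voice are unchanged, so the assimilation is partial, not total.
The other alternating forms pattern the same way: /ɲ/ → [m] after /p/ (palatal → bilabial, matching bilabial); /ɲ/ → [ɴ] after /χ/ (palatal → uvular, matching uvular) — only place changes, and always toward the preceding segment.

partial assimilation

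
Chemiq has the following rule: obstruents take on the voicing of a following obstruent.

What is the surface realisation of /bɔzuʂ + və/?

[bɔzuʐvə]

The rule targets /ʂ/ (voiceless retroflex fricative), which sits before the trigger /v/ (voiced).
Changing only its voicing to voiced gives [ʐ] — the voiced retroflex fricative.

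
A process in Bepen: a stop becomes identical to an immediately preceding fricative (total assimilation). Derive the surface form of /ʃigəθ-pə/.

/p/ is the segment targeted by the rule; it sits immediately after /θ/, so it assimilates completely and surfaces as [θ].

[ʃigəθθə]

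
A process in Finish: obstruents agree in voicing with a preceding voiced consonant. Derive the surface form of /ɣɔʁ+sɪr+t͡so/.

The rule targets /s/ (voiceless alveolar fricative), which sits after the trigger /ʁ/ (voiced).
The voiced alveolar fricative is [z], so /s/ → [z].
At the second juncture, /t͡s/ likewise becomes [d͡z] adjacent to /r/.

[ɣɔʁzɪrd͡zo]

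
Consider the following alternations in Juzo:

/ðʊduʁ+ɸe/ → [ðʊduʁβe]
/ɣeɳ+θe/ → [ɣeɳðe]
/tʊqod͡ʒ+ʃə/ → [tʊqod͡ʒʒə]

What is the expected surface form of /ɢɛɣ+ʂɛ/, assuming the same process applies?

[ɢɛɣʐɛ]

The data show progressive voicing assimilation: /ɸ/ → [β] after /ʁ/; /θ/ → [ð] after /ɳ/; /ʃ/ → [ʒ] after /d͡ʒ/. In each pair only voicing changes, matching the preceding consonant, while place and manner stay constant.
/ʂ/ is a voiceless retroflex fricative. The preceding trigger /ɣ/ is voiced, so /ʂ/ must become voiced as well.
A voiced retroflex fricative is [ʐ], so the surface segment is [ʐ].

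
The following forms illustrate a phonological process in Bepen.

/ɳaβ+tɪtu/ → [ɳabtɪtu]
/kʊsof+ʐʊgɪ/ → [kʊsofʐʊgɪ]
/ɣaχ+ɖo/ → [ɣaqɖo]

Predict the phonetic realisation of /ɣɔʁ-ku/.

The data show regressive manner assimilation: /β/ → [b] before /t/; /χ/ → [q] before /ɖ/. In each pair only manner changes, matching the following consonant, while place and voice stay constant.
No alternation appears in [kʊsofʐʊgɪ]: there the adjacent consonants already agree in manner (/f/ and /ʐ/ are both fricatives), so this form is consistent with the same rule.
/ʁ/ is a voiced uvular fricative. The following trigger /k/ is a stop, so /ʁ/ must become a stop as well.
A voiced uvular stop is [ɢ], so the surface segment is [ɢ].

[ɣɔɢku]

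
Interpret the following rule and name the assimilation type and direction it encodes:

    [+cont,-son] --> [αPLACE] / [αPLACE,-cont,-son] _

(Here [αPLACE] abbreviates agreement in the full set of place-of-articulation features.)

progressive place assimilation

The shared variable α links the value of the place features (abbreviated [PLACE]) on the target to the same value on the neighbouring segment, so place is the feature that assimilates.
Since the environment is written before the underscore, the trigger precedes the target; the direction is progressive.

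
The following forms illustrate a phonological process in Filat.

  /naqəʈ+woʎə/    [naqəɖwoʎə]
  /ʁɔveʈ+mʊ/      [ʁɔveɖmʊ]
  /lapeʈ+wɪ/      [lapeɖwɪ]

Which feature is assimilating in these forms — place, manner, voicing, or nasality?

Comparing underlying and surface forms, /ʈ/ → [ɖ] is the alternation; the neighbouring /w/ is constant.
/ʈ/ is voiceless while /w/ is voiced; the output [ɖ] is voiced, matching the trigger — so the feature that spreads is voicing.
Checking the remaining alternation: /ʈ/ → [ɖ] before /m/ (voiceless → voiced, matching voiced) — only voicing changes, and always toward the following segment.

voicing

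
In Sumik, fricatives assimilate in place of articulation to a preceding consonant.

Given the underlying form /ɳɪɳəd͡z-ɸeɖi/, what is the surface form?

The rule targets /ɸ/ (voiceless bilabial fricative), which sits after the trigger /d͡z/ (alveolar).
A voiceless alveolar fricative is [s], so the surface segment is [s].

[ɳɪɳəd͡zseɖi]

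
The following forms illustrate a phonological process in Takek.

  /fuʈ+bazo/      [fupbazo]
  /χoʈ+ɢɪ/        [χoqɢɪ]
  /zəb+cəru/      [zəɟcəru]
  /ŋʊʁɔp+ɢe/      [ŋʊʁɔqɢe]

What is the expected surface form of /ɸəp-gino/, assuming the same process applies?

The data show regressive place assimilation: /ʈ/ → [p] before /b/; /ʈ/ → [q] before /ɢ/; /b/ → [ɟ] before /c/; /p/ → [q] before /ɢ/. In each pair only place changes, matching the following consonant, while manner and voice stay constant.
/p/ is a voiceless bilabial stop. The following trigger /g/ is velar, so /p/ must become velar as well.
Changing only its place to velar gives [k] — the voiceless velar stop.

[ɸəkgino]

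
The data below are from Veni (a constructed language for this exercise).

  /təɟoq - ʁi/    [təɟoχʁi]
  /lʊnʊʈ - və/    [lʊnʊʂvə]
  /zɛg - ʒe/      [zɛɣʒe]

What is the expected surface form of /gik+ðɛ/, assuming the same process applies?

The data show regressive manner assimilation: /q/ → [χ] before /ʁ/; /ʈ/ → [ʂ] before /v/; /g/ → [ɣ] before /ʒ/. In each pair only manner changes, matching the following consonant, while place and voice stay constant.
The rule targets /k/ (voiceless velar stop), which sits before the trigger /ð/ (fricative).
The voiceless velar fricative is [x], so /k/ → [x].

[gixðɛ]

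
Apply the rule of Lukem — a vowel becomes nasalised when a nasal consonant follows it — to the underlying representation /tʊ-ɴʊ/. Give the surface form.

The vowel /ʊ/ is adjacent to the following nasal /ɴ/, so it acquires [+nasal] and surfaces as [ʊ̃].

[tʊ̃ɴʊ]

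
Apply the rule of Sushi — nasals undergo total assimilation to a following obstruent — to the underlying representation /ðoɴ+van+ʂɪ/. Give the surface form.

/ɴ/ is the segment targeted by the rule; it sits immediately before /v/, so it assimilates completely and surfaces as [v].
The same rule applies at the second boundary: /n/ → [ʂ] next to /ʂ/.

[ðovvaʂʂɪ]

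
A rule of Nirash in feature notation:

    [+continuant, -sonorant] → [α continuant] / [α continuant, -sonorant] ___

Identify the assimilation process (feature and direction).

progressive manner assimilation

The shared variable α links the value of [continuant] on the target to that of the neighbouring obstruent. [continuant] distinguishes stops from fricatives — a manner-of-articulation feature — so this is manner assimilation.
The conditioning segment sits to the left of the focus bar, meaning the trigger precedes the segment that changes — progressive assimilation.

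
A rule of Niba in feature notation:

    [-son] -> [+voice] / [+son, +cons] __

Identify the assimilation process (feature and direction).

progressive voicing assimilation

The target ([-son], obstruents) acquires [+voice] next to a sonorant consonant ([+son, +cons]) — it takes on the voicing of its neighbour, so the feature that spreads is voicing.
Since the environment is written before the underscore, the trigger precedes the target; the direction is progressive.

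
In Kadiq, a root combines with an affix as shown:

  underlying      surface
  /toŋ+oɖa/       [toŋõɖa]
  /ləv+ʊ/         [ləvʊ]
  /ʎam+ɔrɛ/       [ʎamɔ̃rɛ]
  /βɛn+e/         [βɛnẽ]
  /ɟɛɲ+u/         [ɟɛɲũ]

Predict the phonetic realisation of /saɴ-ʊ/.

[saɴʊ̃]

The data show progressive nasality assimilation (vowel nasalisation): /o/ → [õ] after /ŋ/; /ɔ/ → [ɔ̃] after /m/; /e/ → [ẽ] after /n/; /u/ → [ũ] after /ɲ/ — a vowel is nasalised by an immediately preceding nasal consonant.
No change occurs in [ləvʊ] because the vowel at the boundary is adjacent to an oral consonant, not a nasal (/ʊ/ next to /v/).
The vowel /ʊ/ is adjacent to the preceding nasal /ɴ/, so it acquires [+nasal] and surfaces as [ʊ̃].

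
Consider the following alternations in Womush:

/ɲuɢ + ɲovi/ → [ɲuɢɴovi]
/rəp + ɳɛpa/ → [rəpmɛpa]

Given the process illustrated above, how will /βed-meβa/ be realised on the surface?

[βedneβa]

The data show progressive place assimilation: /ɲ/ → [ɴ] after /ɢ/; /ɳ/ → [m] after /p/. In each pair only place changes, matching the preceding consonant, while manner and voice stay constant.
/m/ is a voiced bilabial nasal. The preceding trigger /d/ is alveolar, so /m/ must become alveolar as well.
Changing only its place to alveolar gives [n] — the voiced alveolar nasal.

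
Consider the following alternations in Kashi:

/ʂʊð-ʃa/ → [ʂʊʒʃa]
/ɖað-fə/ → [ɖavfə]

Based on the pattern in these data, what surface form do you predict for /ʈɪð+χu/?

The data show regressive place assimilation: /ð/ → [ʒ] before /ʃ/; /ð/ → [v] before /f/. In each pair only place changes, matching the following consonant, while manner and voice stay constant.
/ð/ is a voiced dental fricative. The following trigger /χ/ is uvular, so /ð/ must become uvular as well.
Changing only its place to uvular gives [ʁ] — the voiced uvular fricative.

[ʈɪʁχu]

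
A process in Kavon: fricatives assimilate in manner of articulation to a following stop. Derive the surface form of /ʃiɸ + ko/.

The rule targets /ɸ/ (voiceless bilabial fricative), which sits before the trigger /k/ (stop).
The voiceless bilabial stop is [p], so /ɸ/ → [p].

[ʃipko]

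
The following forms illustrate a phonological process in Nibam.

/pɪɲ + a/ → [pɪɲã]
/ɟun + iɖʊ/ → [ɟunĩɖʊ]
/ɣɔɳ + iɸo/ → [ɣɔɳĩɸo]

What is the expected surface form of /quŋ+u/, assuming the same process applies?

The data show progressive nasality assimilation (vowel nasalisation): /a/ → [ã] after /ɲ/; /i/ → [ĩ] after /n/; /i/ → [ĩ] after /ɳ/ — a vowel is nasalised by an immediately preceding nasal consonant.
/u/ sits next to the nasal /ŋ/ and is therefore nasalised to [ũ].

[quŋũ]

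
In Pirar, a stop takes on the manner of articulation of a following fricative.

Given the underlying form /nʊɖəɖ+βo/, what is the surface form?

[nʊɖəʐβo]

/ɖ/ is a voiced retroflex stop. The following trigger /β/ is a fricative, so /ɖ/ must become a fricative as well.
A voiced retroflex fricative is [ʐ], so the surface segment is [ʐ].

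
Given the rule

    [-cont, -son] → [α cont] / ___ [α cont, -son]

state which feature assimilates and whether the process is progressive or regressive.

regressive manner assimilation

The rule copies [cont] (continuancy) from the environment onto the target stops; since [±cont] encodes the stop/fricative manner contrast, the assimilating dimension is manner.
The conditioning segment sits to the right of the focus bar, meaning the trigger follows the segment that changes — regressive assimilation.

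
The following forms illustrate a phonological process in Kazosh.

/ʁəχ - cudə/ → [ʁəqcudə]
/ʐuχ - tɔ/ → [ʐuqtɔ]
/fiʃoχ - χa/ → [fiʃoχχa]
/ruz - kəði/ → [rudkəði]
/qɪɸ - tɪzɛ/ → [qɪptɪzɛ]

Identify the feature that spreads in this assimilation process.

Comparing underlying and surface forms, /χ/ → [q] is the alternation; the neighbouring /c/ is constant.
/χ/ is a fricative while /c/ is a stop; the output [q] is a stop, matching the trigger — so the feature that spreads is manner.
The same holds elsewhere in the data: /χ/ → [q] before /t/ (fricative → stop, matching a stop); /z/ → [d] before /k/ (fricative → stop, matching a stop); /ɸ/ → [p] before /t/ (fricative → stop, matching a stop) — only manner changes, and always toward the following segment.
Nothing changes in [fiʃoχχa]: there the adjacent consonants already agree in manner (/χ/ and /χ/ are both fricatives), so this form is consistent with the same rule.

manner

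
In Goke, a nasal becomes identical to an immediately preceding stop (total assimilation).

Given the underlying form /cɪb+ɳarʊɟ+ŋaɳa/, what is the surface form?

/ɳ/ is the segment targeted by the rule; it sits immediately after /b/, so it assimilates completely and surfaces as [b].
At the second juncture, /ŋ/ likewise becomes [ɟ] adjacent to /ɟ/.

[cɪbbarʊɟɟaɳa]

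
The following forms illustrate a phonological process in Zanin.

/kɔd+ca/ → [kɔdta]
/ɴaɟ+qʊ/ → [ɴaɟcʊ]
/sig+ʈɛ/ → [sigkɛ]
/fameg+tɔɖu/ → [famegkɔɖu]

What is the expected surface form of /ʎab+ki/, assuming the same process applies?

The data show progressive place assimilation: /c/ → [t] after /d/; /q/ → [c] after /ɟ/; /ʈ/ → [k] after /g/; /t/ → [k] after /g/. In each pair only place changes, matching the preceding consonant, while manner and voice stay constant.
The rule targets /k/ (voiceless velar stop), which sits after the trigger /b/ (bilabial).
A voiceless bilabial stop is [p], so the surface segment is [p].

[ʎabpi]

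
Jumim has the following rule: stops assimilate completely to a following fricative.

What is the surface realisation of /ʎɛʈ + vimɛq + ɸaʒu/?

[ʎɛvvimɛɸɸaʒu]

/ʈ/ is the segment targeted by the rule; it sits immediately before /v/, so it assimilates completely and surfaces as [v].
At the second juncture, /q/ likewise becomes [ɸ] adjacent to /ɸ/.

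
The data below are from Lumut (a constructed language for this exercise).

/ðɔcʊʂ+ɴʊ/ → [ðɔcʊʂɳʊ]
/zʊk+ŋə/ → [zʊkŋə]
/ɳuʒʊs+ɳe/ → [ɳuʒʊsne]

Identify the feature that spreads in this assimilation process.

place

Comparing underlying and surface forms, /ɴ/ → [ɳ] is the alternation; the neighbouring /ʂ/ is constant.
/ɴ/ is uvular while /ʂ/ is retroflex; the output [ɳ] is retroflex, matching the trigger — so the feature that spreads is place.
The same holds elsewhere in the data: /ɳ/ → [n] after /s/ (retroflex → alveolar, matching alveolar) — only place changes, and always toward the preceding segment.
No alternation appears in [zʊkŋə]: there the adjacent consonants already agree in place (/ŋ/ and /k/ are both velar), so this form is consistent with the same rule.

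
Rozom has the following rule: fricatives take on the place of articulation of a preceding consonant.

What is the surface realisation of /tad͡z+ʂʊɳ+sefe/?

/ʂ/ is a voiceless retroflex fricative. The preceding trigger /d͡z/ is alveolar, so /ʂ/ must become alveolar as well.
A voiceless alveolar fricative is [s], so the surface segment is [s].
The same rule applies at the second boundary: /s/ → [ʂ] next to /ɳ/.

[tad͡zsʊɳʂefe]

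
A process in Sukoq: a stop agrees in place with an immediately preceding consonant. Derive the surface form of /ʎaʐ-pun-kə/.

[ʎaʐʈuntə]

/p/ is a voiceless bilabial stop. The preceding trigger /ʐ/ is retroflex, so /p/ must become retroflex as well.
The voiceless retroflex stop is [ʈ], so /p/ → [ʈ].
At the second juncture, /k/ likewise becomes [t] adjacent to /n/.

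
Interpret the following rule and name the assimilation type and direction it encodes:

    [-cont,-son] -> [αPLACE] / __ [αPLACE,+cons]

regressive place assimilation

The shared variable α links the value of the place features (abbreviated [PLACE]) on the target to the same value on the neighbouring segment, so place is the feature that assimilates.
The conditioning segment sits to the right of the focus bar, meaning the trigger follows the segment that changes — regressive assimilation.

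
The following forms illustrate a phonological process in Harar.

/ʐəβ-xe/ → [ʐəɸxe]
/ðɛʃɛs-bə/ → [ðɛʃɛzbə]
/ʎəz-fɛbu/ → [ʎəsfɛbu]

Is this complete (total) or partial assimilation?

partial assimilation

Comparing underlying and surface forms, /β/ → [ɸ] is the alternation; the neighbouring /x/ is constant.
/β/ is voiced while /x/ is voiceless; the output [ɸ] is voiceless, matching the trigger — so the feature that spreads is voicing.
Place and manner are unchanged, so the assimilation is partial, not total.
The other alternating forms pattern the same way: /s/ → [z] before /b/ (voiceless → voiced, matching voiced); /z/ → [s] before /f/ (voiced → voiceless, matching voiceless) — only voicing changes, and always toward the following segment.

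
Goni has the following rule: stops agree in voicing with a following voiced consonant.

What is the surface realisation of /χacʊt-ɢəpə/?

The rule targets /t/ (voiceless alveolar stop), which sits before the trigger /ɢ/ (voiced).
A voiced alveolar stop is [d], so the surface segment is [d].

[χacʊdɢəpə]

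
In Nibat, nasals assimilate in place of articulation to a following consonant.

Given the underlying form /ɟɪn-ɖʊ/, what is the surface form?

The rule targets /n/ (voiced alveolar nasal), which sits before the trigger /ɖ/ (retroflex).
Changing only its place to retroflex gives [ɳ] — the voiced retroflex nasal.

[ɟɪɳɖʊ]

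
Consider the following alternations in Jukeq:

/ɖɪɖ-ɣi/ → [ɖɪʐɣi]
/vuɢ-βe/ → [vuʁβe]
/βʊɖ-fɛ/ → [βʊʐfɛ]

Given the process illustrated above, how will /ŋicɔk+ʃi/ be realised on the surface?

[ŋicɔxʃi]

The data show regressive manner assimilation: /ɖ/ → [ʐ] before /ɣ/; /ɢ/ → [ʁ] before /β/; /ɖ/ → [ʐ] before /f/. In each pair only manner changes, matching the following consonant, while place and voice stay constant.
/k/ is a voiceless velar stop. The following trigger /ʃ/ is a fricative, so /k/ must become a fricative as well.
A voiceless velar fricative is [x], so the surface segment is [x].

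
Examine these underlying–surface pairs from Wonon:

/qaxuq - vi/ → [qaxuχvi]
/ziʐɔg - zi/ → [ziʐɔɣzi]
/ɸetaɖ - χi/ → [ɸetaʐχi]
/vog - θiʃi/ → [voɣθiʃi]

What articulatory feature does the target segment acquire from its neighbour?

manner

Underlying /q/ is realised as [χ] next to /v/; /v/ itself does not change.
/q/ is a stop while /v/ is a fricative; the output [χ] is a fricative, matching the trigger — so the feature that spreads is manner.
The same holds elsewhere in the data: /g/ → [ɣ] before /z/ (stop → fricative, matching a fricative); /ɖ/ → [ʐ] before /χ/ (stop → fricative, matching a fricative); /g/ → [ɣ] before /θ/ (stop → fricative, matching a fricative) — only manner changes, and always toward the following segment.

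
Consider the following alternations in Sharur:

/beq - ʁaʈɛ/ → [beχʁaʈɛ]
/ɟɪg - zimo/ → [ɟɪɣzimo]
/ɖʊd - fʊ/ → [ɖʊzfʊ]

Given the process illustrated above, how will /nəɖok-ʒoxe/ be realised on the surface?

[nəɖoxʒoxe]

The data show regressive manner assimilation: /q/ → [χ] before /ʁ/; /g/ → [ɣ] before /z/; /d/ → [z] before /f/. In each pair only manner changes, matching the following consonant, while place and voice stay constant.
The rule targets /k/ (voiceless velar stop), which sits before the trigger /ʒ/ (fricative).
The voiceless velar fricative is [x], so /k/ → [x].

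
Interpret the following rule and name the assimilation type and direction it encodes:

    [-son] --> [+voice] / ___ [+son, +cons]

The target ([-son], obstruents) acquires [+voice] next to a sonorant consonant ([+son, +cons]) — it takes on the voicing of its neighbour, so the feature that spreads is voicing.
The conditioning segment sits to the right of the focus bar, meaning the trigger follows the segment that changes — regressive assimilation.

regressive voicing assimilation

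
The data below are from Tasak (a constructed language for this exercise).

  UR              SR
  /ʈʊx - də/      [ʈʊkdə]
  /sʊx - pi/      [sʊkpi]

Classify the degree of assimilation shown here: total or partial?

partial assimilation

The segment that alternates is /x/, which surfaces as [k] when adjacent to /d/.
/x/ is a fricative while /d/ is a stop; the output [k] is a stop, matching the trigger — so the feature that spreads is manner.
Place and voice are unchanged, so the assimilation is partial, not total.
The other alternating form patterns the same way: /x/ → [k] before /p/ (fricative → stop, matching a stop) — only manner changes, and always toward the following segment.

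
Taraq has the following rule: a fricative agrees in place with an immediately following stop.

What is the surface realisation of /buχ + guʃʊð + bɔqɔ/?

/χ/ is a voiceless uvular fricative. The following trigger /g/ is velar, so /χ/ must become velar as well.
A voiceless velar fricative is [x], so the surface segment is [x].
At the second juncture, /ð/ likewise becomes [β] adjacent to /b/.

[buxguʃʊβbɔqɔ]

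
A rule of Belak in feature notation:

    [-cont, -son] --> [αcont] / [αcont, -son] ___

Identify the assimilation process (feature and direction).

The rule copies [cont] (continuancy) from the environment onto the target stops; since [±cont] encodes the stop/fricative manner contrast, the assimilating dimension is manner.
Since the environment is written before the underscore, the trigger precedes the target; the direction is progressive.

progressive manner assimilation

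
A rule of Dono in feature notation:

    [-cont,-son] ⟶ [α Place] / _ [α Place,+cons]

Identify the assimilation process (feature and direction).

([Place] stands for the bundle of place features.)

regressive place assimilation

The rule copies the place features (abbreviated [Place]) from the environment onto the target, so the assimilating feature is place.
Since the environment is written after the underscore, the trigger follows the target; the direction is regressive.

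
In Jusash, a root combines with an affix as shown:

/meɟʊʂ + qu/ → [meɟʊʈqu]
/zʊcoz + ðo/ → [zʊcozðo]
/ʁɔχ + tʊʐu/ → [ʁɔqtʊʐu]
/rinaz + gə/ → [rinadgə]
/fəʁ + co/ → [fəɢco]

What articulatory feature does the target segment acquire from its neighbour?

manner

The segment that alternates is /ʂ/, which surfaces as [ʈ] when adjacent to /q/.
/ʂ/ is a fricative while /q/ is a stop; the output [ʈ] is a stop, matching the trigger — so the feature that spreads is manner.
The same holds elsewhere in the data: /χ/ → [q] before /t/ (fricative → stop, matching a stop); /z/ → [d] before /g/ (fricative → stop, matching a stop); /ʁ/ → [ɢ] before /c/ (fricative → stop, matching a stop) — only manner changes, and always toward the following segment.
No alternation appears in [zʊcozðo]: there the adjacent consonants already agree in manner (/z/ and /ð/ are both fricatives), so this form is consistent with the same rule.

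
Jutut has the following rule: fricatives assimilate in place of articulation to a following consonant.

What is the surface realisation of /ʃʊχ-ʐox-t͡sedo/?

[ʃʊʂʐost͡sedo]

The rule targets /χ/ (voiceless uvular fricative), which sits before the trigger /ʐ/ (retroflex).
Changing only its place to retroflex gives [ʂ] — the voiceless retroflex fricative.
At the second juncture, /x/ likewise becomes [s] adjacent to /t͡s/.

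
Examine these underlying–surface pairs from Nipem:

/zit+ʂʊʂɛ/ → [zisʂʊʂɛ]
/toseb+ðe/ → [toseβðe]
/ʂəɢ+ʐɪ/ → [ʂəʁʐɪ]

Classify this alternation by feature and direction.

regressive manner assimilation

Underlying /t/ is realised as [s] next to /ʂ/; /ʂ/ itself does not change.
/t/ is a stop while /ʂ/ is a fricative; the output [s] is a fricative, matching the trigger — so the feature that spreads is manner.
Place and voice are unchanged, so the assimilation is partial, not total.
Checking the remaining alternations: /b/ → [β] before /ð/ (stop → fricative, matching a fricative); /ɢ/ → [ʁ] before /ʐ/ (stop → fricative, matching a fricative) — only manner changes, and always toward the following segment.
Since the segment that changes precedes the conditioning segment, the assimilation is regressive.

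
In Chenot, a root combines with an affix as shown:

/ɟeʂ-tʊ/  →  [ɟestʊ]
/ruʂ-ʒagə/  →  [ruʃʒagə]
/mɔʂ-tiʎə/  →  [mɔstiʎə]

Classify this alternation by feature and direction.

Underlying /ʂ/ is realised as [s] next to /t/; /t/ itself does not change.
/ʂ/ is retroflex while /t/ is alveolar; the output [s] is alveolar, matching the trigger — so the feature that spreads is place.
Manner and voice are unchanged, so the assimilation is partial, not total.
Checking the remaining alternation: /ʂ/ → [ʃ] before /ʒ/ (retroflex → postalveolar, matching postalveolar) — only place changes, and always toward the following segment.
The trigger is the following segment, so the direction is regressive (anticipatory).

regressive place assimilation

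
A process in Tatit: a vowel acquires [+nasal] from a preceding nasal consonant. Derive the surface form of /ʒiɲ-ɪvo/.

The vowel /ɪ/ is adjacent to the preceding nasal /ɲ/, so it acquires [+nasal] and surfaces as [ɪ̃].

[ʒiɲɪ̃vo]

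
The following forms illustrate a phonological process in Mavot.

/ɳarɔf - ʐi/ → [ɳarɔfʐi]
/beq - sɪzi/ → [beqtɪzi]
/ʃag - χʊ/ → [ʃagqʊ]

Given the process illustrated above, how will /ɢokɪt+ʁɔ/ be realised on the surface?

The data show progressive manner assimilation: /s/ → [t] after /q/; /χ/ → [q] after /g/. In each pair only manner changes, matching the preceding consonant, while place and voice stay constant.
No alternation appears in [ɳarɔfʐi]: there the adjacent consonants already agree in manner (/ʐ/ and /f/ are both fricatives), so this form is consistent with the same rule.
The rule targets /ʁ/ (voiced uvular fricative), which sits after the trigger /t/ (stop).
A voiced uvular stop is [ɢ], so the surface segment is [ɢ].

[ɢokɪtɢɔ]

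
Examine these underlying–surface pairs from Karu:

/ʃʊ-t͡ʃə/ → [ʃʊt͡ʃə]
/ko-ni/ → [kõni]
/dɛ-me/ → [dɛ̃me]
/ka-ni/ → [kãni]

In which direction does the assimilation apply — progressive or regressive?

regressive

The vowel /o/ surfaces as nasalised [õ] next to the following nasal /n/ — it has acquired the [+nasal] feature of its neighbour.
Likewise in the remaining data: /ɛ/ → [ɛ̃] before /m/; /a/ → [ã] before /n/ — each time a vowel is nasalised next to a following nasal.
No change occurs in [ʃʊt͡ʃə] because the vowel at the boundary is adjacent to an oral consonant, not a nasal (/ʊ/ next to /t͡ʃ/).
Because the conditioning nasal is to the right of the vowel that changes, the process is regressive (anticipatory).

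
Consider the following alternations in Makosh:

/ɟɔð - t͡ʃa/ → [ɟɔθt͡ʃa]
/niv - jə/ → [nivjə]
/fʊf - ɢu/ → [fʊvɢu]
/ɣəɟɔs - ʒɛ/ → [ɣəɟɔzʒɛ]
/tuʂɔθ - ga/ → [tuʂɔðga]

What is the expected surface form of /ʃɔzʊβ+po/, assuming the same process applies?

[ʃɔzʊɸpo]

The data show regressive voicing assimilation: /ð/ → [θ] before /t͡ʃ/; /f/ → [v] before /ɢ/; /s/ → [z] before /ʒ/; /θ/ → [ð] before /g/. In each pair only voicing changes, matching the following consonant, while place and manner stay constant.
No alternation appears in [nivjə]: there the adjacent consonants already agree in voicing (/v/ and /j/ are both voiced), so this form is consistent with the same rule.
/β/ is a voiced bilabial fricative. The following trigger /p/ is voiceless, so /β/ must become voiceless as well.
A voiceless bilabial fricative is [ɸ], so the surface segment is [ɸ].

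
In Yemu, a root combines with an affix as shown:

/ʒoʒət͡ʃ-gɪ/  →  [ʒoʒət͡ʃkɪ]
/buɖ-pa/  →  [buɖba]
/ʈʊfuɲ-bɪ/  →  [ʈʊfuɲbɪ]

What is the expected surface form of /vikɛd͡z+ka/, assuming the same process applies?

The data show progressive voicing assimilation: /g/ → [k] after /t͡ʃ/; /p/ → [b] after /ɖ/. In each pair only voicing changes, matching the preceding consonant, while place and manner stay constant.
Nothing changes in [ʈʊfuɲbɪ]: there the adjacent consonants already agree in voicing (/b/ and /ɲ/ are both voiced), so this form is consistent with the same rule.
The rule targets /k/ (voiceless velar stop), which sits after the trigger /d͡z/ (voiced).
A voiced velar stop is [g], so the surface segment is [g].

[vikɛd͡zga]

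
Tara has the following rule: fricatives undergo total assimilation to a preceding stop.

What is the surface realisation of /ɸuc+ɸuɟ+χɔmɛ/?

/ɸ/ is the segment targeted by the rule; it sits immediately after /c/, so it assimilates completely and surfaces as [c].
The same rule applies at the second boundary: /χ/ → [ɟ] next to /ɟ/.

[ɸuccuɟɟɔmɛ]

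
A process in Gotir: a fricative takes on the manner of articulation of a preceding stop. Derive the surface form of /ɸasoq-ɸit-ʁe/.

The rule targets /ɸ/ (voiceless bilabial fricative), which sits after the trigger /q/ (stop).
Changing only its manner to stop gives [p] — the voiceless bilabial stop.
The same rule applies at the second boundary: /ʁ/ → [ɢ] next to /t/.

[ɸasoqpitɢe]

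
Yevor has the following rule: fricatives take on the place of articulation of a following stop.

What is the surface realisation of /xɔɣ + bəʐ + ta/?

The rule targets /ɣ/ (voiced velar fricative), which sits before the trigger /b/ (bilabial).
The voiced bilabial fricative is [β], so /ɣ/ → [β].
At the second juncture, /ʐ/ likewise becomes [z] adjacent to /t/.

[xɔβbəzta]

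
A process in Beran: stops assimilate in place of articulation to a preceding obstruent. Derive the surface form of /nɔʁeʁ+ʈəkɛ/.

[nɔʁeʁqəkɛ]

The rule targets /ʈ/ (voiceless retroflex stop), which sits after the trigger /ʁ/ (uvular).
The voiceless uvular stop is [q], so /ʈ/ → [q].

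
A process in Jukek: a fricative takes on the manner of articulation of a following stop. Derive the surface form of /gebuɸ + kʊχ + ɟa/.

/ɸ/ is a voiceless bilabial fricative. The following trigger /k/ is a stop, so /ɸ/ must become a stop as well.
A voiceless bilabial stop is [p], so the surface segment is [p].
The same rule applies at the second boundary: /χ/ → [q] next to /ɟ/.

[gebupkʊqɟa]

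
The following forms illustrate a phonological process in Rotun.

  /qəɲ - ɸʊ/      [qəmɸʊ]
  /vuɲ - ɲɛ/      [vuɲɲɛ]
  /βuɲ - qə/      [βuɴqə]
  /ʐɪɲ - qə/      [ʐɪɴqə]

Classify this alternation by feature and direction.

Underlying /ɲ/ is realised as [m] next to /ɸ/; /ɸ/ itself does not change.
The change palatal → bilabial matches the place of the following /ɸ/, identifying this as place assimilation.
Manner and voice are unchanged, so the assimilation is partial, not total.
The other alternating form patterns the same way: /ɲ/ → [ɴ] before /q/ (palatal → uvular, matching uvular) — only place changes, and always toward the following segment.
No alternation appears in [vuɲɲɛ]: there the adjacent consonants already agree in place (/ɲ/ and /ɲ/ are both palatal), so this form is consistent with the same rule.
Since the segment that changes precedes the conditioning segment, the assimilation is regressive.

regressive place assimilation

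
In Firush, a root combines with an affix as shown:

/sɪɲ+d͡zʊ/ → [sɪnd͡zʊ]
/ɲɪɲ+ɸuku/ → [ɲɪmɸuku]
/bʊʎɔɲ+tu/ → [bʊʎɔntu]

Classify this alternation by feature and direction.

Comparing underlying and surface forms, /ɲ/ → [n] is the alternation; the neighbouring /d͡z/ is constant.
/ɲ/ is palatal while /d͡z/ is alveolar; the output [n] is alveolar, matching the trigger — so the feature that spreads is place.
Manner and voice are unchanged, so the assimilation is partial, not total.
The other alternating forms pattern the same way: /ɲ/ → [m] before /ɸ/ (palatal → bilabial, matching bilabial); /ɲ/ → [n] before /t/ (palatal → alveolar, matching alveolar) — only place changes, and always toward the following segment.
The trigger is the following segment, so the direction is regressive (anticipatory).

regressive place assimilation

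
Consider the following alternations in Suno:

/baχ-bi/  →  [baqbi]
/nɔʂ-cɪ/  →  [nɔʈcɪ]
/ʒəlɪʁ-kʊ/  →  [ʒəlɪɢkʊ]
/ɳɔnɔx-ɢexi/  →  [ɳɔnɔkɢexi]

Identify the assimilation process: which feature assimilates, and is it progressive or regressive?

The segment that alternates is /χ/, which surfaces as [q] when adjacent to /b/.
The change fricative → stop matches the manner of the following /b/, identifying this as manner assimilation.
Place and voice are unchanged, so the assimilation is partial, not total.
The same holds elsewhere in the data: /ʂ/ → [ʈ] before /c/ (fricative → stop, matching a stop); /ʁ/ → [ɢ] before /k/ (fricative → stop, matching a stop); /x/ → [k] before /ɢ/ (fricative → stop, matching a stop) — only manner changes, and always toward the following segment.
Since the segment that changes precedes the conditioning segment, the assimilation is regressive.

regressive manner assimilation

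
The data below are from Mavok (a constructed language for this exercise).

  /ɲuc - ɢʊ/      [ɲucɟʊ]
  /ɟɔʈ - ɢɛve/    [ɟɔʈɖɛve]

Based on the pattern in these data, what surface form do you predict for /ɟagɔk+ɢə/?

The data show progressive place assimilation: /ɢ/ → [ɟ] after /c/; /ɢ/ → [ɖ] after /ʈ/. In each pair only place changes, matching the preceding consonant, while manner and voice stay constant.
The rule targets /ɢ/ (voiced uvular stop), which sits after the trigger /k/ (velar).
Changing only its place to velar gives [g] — the voiced velar stop.

[ɟagɔkgə]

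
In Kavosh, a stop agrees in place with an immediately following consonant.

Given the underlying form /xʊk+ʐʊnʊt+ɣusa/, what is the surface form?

[xʊʈʐʊnʊkɣusa]

The rule targets /k/ (voiceless velar stop), which sits before the trigger /ʐ/ (retroflex).
The voiceless retroflex stop is [ʈ], so /k/ → [ʈ].
At the second juncture, /t/ likewise becomes [k] adjacent to /ɣ/.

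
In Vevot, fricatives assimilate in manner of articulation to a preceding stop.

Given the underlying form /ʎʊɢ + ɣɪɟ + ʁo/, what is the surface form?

[ʎʊɢgɪɟɢo]

/ɣ/ is a voiced velar fricative. The preceding trigger /ɢ/ is a stop, so /ɣ/ must become a stop as well.
Changing only its manner to stop gives [g] — the voiced velar stop.
The same rule applies at the second boundary: /ʁ/ → [ɢ] next to /ɟ/.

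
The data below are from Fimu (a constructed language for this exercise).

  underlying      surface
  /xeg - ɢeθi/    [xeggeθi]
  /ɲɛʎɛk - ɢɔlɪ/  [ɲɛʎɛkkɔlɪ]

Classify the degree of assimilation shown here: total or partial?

Underlying /ɢ/ is realised as [k] next to /k/; /k/ itself does not change.
The output [k] is identical to the trigger /k/ — every feature (place, manner, voicing) has been copied — so this is total assimilation.
The other form behaves the same way: /ɢ/ → [g] after /g/ — in each case the output is a copy of the preceding consonant.

total assimilation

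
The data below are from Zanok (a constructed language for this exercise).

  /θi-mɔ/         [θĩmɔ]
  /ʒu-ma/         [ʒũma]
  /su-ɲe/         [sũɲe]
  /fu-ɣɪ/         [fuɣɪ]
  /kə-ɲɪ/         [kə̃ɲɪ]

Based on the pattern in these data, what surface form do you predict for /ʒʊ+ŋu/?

The data show regressive nasality assimilation (vowel nasalisation): /i/ → [ĩ] before /m/; /u/ → [ũ] before /m/; /u/ → [ũ] before /ɲ/; /ə/ → [ə̃] before /ɲ/ — a vowel is nasalised by an immediately following nasal consonant.
No change occurs in [fuɣɪ] because the vowel at the boundary is adjacent to an oral consonant, not a nasal (/u/ next to /ɣ/).
/ʊ/ sits next to the nasal /ŋ/ and is therefore nasalised to [ʊ̃].

[ʒʊ̃ŋu]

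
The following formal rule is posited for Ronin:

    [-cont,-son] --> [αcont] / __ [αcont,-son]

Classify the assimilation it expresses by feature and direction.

The rule copies [cont] (continuancy) from the environment onto the target stops; since [±cont] encodes the stop/fricative manner contrast, the assimilating dimension is manner.
Since the environment is written after the underscore, the trigger follows the target; the direction is regressive.

regressive manner assimilation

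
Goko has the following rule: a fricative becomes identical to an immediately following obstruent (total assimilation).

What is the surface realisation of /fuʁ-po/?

[fuppo]

/ʁ/ is the segment targeted by the rule; it sits immediately before /p/, so it assimilates completely and surfaces as [p].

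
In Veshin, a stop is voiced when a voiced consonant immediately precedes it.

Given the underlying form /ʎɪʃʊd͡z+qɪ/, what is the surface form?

[ʎɪʃʊd͡zɢɪ]

/q/ is a voiceless uvular stop. The preceding trigger /d͡z/ is voiced, so /q/ must become voiced as well.
The voiced uvular stop is [ɢ], so /q/ → [ɢ].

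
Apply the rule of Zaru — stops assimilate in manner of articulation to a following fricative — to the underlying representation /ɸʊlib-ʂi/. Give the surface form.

The rule targets /b/ (voiced bilabial stop), which sits before the trigger /ʂ/ (fricative).
A voiced bilabial fricative is [β], so the surface segment is [β].

[ɸʊliβʂi]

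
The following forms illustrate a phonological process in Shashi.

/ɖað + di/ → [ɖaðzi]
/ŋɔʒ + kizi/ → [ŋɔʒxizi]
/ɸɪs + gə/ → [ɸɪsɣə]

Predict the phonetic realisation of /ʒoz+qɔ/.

The data show progressive manner assimilation: /d/ → [z] after /ð/; /k/ → [x] after /ʒ/; /g/ → [ɣ] after /s/. In each pair only manner changes, matching the preceding consonant, while place and voice stay constant.
/q/ is a voiceless uvular stop. The preceding trigger /z/ is a fricative, so /q/ must become a fricative as well.
A voiceless uvular fricative is [χ], so the surface segment is [χ].

[ʒozχɔ]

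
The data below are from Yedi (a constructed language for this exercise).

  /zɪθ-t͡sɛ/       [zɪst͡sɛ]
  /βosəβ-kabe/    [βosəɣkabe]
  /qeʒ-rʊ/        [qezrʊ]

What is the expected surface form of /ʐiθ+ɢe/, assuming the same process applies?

[ʐiχɢe]

The data show regressive place assimilation: /θ/ → [s] before /t͡s/; /β/ → [ɣ] before /k/; /ʒ/ → [z] before /r/. In each pair only place changes, matching the following consonant, while manner and voice stay constant.
The rule targets /θ/ (voiceless dental fricative), which sits before the trigger /ɢ/ (uvular).
A voiceless uvular fricative is [χ], so the surface segment is [χ].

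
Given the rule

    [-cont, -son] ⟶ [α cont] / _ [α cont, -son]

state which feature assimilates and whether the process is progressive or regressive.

regressive manner assimilation

The shared variable α links the value of [cont] on the target to that of the neighbouring obstruent. [cont] distinguishes stops from fricatives — a manner-of-articulation feature — so this is manner assimilation.
Since the environment is written after the underscore, the trigger follows the target; the direction is regressive.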